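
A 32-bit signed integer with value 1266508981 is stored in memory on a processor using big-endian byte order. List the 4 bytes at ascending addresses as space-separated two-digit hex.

4B 7D 64 B5

1266508981 in hexadecimal, padded to 32 bits, is 0x4B7D64B5.
Split into bytes (most-significant first): 4B 7D 64 B5.
Big-endian stores the most-significant byte at the lowest address.
So the memory order matches the most-significant-first order: 4B 7D 64 B5.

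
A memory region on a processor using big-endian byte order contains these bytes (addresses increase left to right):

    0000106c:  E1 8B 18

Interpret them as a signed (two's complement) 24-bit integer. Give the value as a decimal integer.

-1996008

In big-endian order the high byte comes first in memory.
The bytes are already most-significant first: 0xE18B18.
Top bit is set, so as a signed 24-bit value this is 0xE18B18 − 2^24 = -1996008.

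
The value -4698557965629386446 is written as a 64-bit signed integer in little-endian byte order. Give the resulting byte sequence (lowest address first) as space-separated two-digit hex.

Two's complement of -4698557965629386446 in 64 bits: 4698557965629386446 = 0x4134A19361EBEECE; invert → 0xBECB5E6C9E141131; add 1 → 0xBECB5E6C9E141132.
Split into bytes (most-significant first): BE CB 5E 6C 9E 14 11 32.
Little-endian: lowest address holds the least-significant byte.
So at ascending addresses the bytes are 32 11 14 9E 6C 5E CB BE.

32 11 14 9E 6C 5E CB BE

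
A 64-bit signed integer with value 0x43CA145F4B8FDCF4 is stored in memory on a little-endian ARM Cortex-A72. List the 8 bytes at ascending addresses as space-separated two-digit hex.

F4 DC 8F 4B 5F 14 CA 43

Split into bytes (most-significant first): 43 CA 14 5F 4B 8F DC F4.
In little-endian order the low byte comes first in memory.
So at ascending addresses the bytes are F4 DC 8F 4B 5F 14 CA 43.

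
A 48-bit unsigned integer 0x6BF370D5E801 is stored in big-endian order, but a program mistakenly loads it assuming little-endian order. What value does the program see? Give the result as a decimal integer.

2099524989803

Stored big-endian, the bytes at ascending addresses are 6B F3 70 D5 E8 01.
Read back as little-endian, the first byte is least significant, giving 0x01E8D570F36B.
0x01E8D570F36B = 2099524989803.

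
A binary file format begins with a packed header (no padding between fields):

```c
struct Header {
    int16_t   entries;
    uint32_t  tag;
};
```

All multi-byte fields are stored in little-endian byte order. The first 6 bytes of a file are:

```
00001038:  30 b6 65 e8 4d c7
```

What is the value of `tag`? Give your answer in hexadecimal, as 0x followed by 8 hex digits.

0xC74DE865

`tag` follows `entries` (2 bytes), so it starts at byte offset 2 and occupies 4 bytes.
Bytes at offsets 2..5: 65 E8 4D C7.
In little-endian order the low byte comes first in memory.
Reassemble most-significant byte first: C7 4D E8 65 → 0xC74DE865.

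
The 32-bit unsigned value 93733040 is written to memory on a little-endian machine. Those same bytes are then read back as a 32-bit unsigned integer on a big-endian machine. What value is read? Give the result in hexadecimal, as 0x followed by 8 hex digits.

93733040 in 32-bit hexadecimal is 0x059640B0.
Stored little-endian, the bytes at ascending addresses are B0 40 96 05.
Read back as big-endian, the last byte is least significant, giving 0xB0409605.

0xB0409605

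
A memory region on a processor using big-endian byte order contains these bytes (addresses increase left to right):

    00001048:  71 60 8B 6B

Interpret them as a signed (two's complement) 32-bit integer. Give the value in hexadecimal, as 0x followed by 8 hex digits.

Big-endian stores the most-significant byte at the lowest address.
The bytes are already most-significant first: 0x71608B6B.

0x71608B6B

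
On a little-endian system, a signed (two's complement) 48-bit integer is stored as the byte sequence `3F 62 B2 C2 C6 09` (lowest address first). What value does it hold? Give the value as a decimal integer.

Little-endian: lowest address holds the least-significant byte.
Reassemble most-significant byte first: 09 C6 C2 B2 62 3F → 0x09C6C2B2623F.
0x09C6C2B2623F = 10749274645055.

10749274645055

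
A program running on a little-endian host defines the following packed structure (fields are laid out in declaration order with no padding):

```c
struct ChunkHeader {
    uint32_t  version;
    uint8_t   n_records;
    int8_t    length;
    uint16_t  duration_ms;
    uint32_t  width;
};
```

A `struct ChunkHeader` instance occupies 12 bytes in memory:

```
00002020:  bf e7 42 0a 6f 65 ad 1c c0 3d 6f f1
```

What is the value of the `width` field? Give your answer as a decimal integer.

`width` follows `version` (4 B), `n_records` (1 B), `length` (1 B), `duration_ms` (2 B), so it starts at offset 4 + 1 + 1 + 2 = 8 and occupies 4 bytes.
Bytes at offsets 8..11: C0 3D 6F F1.
Little-endian: lowest address holds the least-significant byte.
Reassemble most-significant byte first: F1 6F 3D C0 → 0xF16F3DC0.
0xF16F3DC0 = 4050599360.

4050599360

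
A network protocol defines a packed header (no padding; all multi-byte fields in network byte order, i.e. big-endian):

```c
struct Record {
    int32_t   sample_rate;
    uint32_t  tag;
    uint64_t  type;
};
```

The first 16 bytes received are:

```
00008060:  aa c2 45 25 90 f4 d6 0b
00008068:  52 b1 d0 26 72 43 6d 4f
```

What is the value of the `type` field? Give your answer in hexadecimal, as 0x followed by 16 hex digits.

0x52B1D02672436D4F

`type` follows `sample_rate` (4 B), `tag` (4 B), so it starts at offset 4 + 4 = 8 and occupies 8 bytes.
Bytes at offsets 8..15: 52 B1 D0 26 72 43 6D 4F.
Big-endian stores the most-significant byte at the lowest address.
The bytes are already most-significant first: 0x52B1D02672436D4F.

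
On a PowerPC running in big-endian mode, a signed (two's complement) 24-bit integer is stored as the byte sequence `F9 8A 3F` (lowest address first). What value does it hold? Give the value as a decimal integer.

-423361

Big-endian stores the most-significant byte at the lowest address.
The bytes are already most-significant first: 0xF98A3F.
Top bit is set, so as a signed 24-bit value this is 0xF98A3F − 2^24 = -423361.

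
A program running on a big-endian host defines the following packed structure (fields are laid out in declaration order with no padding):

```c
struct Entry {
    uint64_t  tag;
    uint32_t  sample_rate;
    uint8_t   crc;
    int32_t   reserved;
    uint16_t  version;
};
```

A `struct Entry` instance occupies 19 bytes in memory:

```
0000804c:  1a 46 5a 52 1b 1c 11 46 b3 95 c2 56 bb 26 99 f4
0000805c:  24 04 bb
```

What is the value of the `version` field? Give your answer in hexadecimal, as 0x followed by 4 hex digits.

`version` follows `tag` (8 B), `sample_rate` (4 B), `crc` (1 B), `reserved` (4 B), so it starts at offset 8 + 4 + 1 + 4 = 17 and occupies 2 bytes.
Bytes at offsets 17..18: 04 BB.
Big-endian: lowest address holds the most-significant byte.
The bytes are already most-significant first: 0x04BB.

0x04BB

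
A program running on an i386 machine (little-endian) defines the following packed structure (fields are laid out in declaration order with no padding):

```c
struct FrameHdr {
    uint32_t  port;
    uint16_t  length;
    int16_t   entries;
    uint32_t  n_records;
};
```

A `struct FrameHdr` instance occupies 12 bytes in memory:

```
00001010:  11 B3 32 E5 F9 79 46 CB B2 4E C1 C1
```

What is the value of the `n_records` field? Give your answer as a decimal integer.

3250671282

`n_records` follows `port` (4 B), `length` (2 B), `entries` (2 B), so it starts at offset 4 + 2 + 2 = 8 and occupies 4 bytes.
Bytes at offsets 8..11: B2 4E C1 C1.
Little-endian: lowest address holds the least-significant byte.
Reassemble most-significant byte first: C1 C1 4E B2 → 0xC1C14EB2.
0xC1C14EB2 = 3250671282.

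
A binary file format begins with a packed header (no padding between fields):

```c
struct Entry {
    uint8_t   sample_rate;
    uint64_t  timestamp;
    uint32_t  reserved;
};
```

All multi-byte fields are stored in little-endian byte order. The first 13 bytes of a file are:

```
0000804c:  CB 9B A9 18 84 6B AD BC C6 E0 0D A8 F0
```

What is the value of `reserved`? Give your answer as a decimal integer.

4037545440

`reserved` follows `sample_rate` (1 B), `timestamp` (8 B), so it starts at offset 1 + 8 = 9 and occupies 4 bytes.
Bytes at offsets 9..12: E0 0D A8 F0.
In little-endian order the low byte comes first in memory.
Reassemble most-significant byte first: F0 A8 0D E0 → 0xF0A80DE0.
0xF0A80DE0 = 4037545440.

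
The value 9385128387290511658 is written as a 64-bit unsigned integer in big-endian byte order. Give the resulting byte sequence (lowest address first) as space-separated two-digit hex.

9385128387290511658 in hexadecimal, padded to 64 bits, is 0x823EAC8B2FE2B92A.
Split into bytes (most-significant first): 82 3E AC 8B 2F E2 B9 2A.
Big-endian stores the most-significant byte at the lowest address.
So the memory order matches the most-significant-first order: 82 3E AC 8B 2F E2 B9 2A.

82 3E AC 8B 2F E2 B9 2A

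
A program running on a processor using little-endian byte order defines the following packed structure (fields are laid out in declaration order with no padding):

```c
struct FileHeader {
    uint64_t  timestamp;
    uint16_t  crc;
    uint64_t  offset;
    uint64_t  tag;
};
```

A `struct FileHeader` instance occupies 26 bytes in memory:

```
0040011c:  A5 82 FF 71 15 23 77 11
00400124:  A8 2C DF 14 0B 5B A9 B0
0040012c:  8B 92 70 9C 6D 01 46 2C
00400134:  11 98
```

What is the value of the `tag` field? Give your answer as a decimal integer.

10957588047552420976

`tag` follows `timestamp` (8 B), `crc` (2 B), `offset` (8 B), so it starts at offset 8 + 2 + 8 = 18 and occupies 8 bytes.
Bytes at offsets 18..25: 70 9C 6D 01 46 2C 11 98.
Little-endian: lowest address holds the least-significant byte.
Reassemble most-significant byte first: 98 11 2C 46 01 6D 9C 70 → 0x98112C46016D9C70.
0x98112C46016D9C70 = 10957588047552420976.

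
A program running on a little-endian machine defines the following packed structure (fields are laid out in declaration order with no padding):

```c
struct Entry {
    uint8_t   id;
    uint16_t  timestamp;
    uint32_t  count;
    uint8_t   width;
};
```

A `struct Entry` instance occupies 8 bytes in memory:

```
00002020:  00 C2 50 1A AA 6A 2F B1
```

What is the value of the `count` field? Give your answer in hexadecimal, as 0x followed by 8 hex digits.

0x2F6AAA1A

`count` follows `id` (1 B), `timestamp` (2 B), so it starts at offset 1 + 2 = 3 and occupies 4 bytes.
Bytes at offsets 3..6: 1A AA 6A 2F.
Little-endian: lowest address holds the least-significant byte.
Reassemble most-significant byte first: 2F 6A AA 1A → 0x2F6AAA1A.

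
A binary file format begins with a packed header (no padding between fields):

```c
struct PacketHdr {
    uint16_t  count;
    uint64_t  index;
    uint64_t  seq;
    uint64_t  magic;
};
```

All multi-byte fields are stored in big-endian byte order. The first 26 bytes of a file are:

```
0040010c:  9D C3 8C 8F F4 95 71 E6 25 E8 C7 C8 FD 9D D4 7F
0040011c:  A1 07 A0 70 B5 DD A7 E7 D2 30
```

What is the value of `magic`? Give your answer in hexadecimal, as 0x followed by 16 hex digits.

0xA070B5DDA7E7D230

`magic` follows `count` (2 B), `index` (8 B), `seq` (8 B), so it starts at offset 2 + 8 + 8 = 18 and occupies 8 bytes.
Bytes at offsets 18..25: A0 70 B5 DD A7 E7 D2 30.
Big-endian: lowest address holds the most-significant byte.
The bytes are already most-significant first: 0xA070B5DDA7E7D230.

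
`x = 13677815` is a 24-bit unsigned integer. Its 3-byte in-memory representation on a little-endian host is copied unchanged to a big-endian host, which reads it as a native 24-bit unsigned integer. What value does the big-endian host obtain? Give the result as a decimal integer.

13677815 in 24-bit hexadecimal is 0xD0B4F7.
Stored little-endian, the bytes at ascending addresses are F7 B4 D0.
Read back as big-endian, the last byte is least significant, giving 0xF7B4D0.
0xF7B4D0 = 16233680.

16233680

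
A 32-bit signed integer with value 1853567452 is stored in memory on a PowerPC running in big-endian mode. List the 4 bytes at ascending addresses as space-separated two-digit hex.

1853567452 in hexadecimal, padded to 32 bits, is 0x6E7B31DC.
Split into bytes (most-significant first): 6E 7B 31 DC.
Big-endian: lowest address holds the most-significant byte.
So the memory order matches the most-significant-first order: 6E 7B 31 DC.

6E 7B 31 DC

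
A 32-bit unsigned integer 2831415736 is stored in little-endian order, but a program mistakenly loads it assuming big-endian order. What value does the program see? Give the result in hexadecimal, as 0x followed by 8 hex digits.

0xB8F9C3A8

2831415736 in 32-bit hexadecimal is 0xA8C3F9B8.
Stored little-endian, the bytes at ascending addresses are B8 F9 C3 A8.
Read back as big-endian, the last byte is least significant, giving 0xB8F9C3A8.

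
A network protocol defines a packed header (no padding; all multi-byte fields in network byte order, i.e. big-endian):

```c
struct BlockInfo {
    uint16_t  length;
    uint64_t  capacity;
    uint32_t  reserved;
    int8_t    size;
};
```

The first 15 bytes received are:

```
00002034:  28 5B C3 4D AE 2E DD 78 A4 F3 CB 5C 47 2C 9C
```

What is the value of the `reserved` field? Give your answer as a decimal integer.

3411822380

`reserved` follows `length` (2 B), `capacity` (8 B), so it starts at offset 2 + 8 = 10 and occupies 4 bytes.
Bytes at offsets 10..13: CB 5C 47 2C.
Big-endian: lowest address holds the most-significant byte.
The bytes are already most-significant first: 0xCB5C472C.
0xCB5C472C = 3411822380.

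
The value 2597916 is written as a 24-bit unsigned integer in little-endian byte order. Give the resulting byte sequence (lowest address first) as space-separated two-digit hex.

1C A4 27

2597916 in hexadecimal, padded to 24 bits, is 0x27A41C.
Split into bytes (most-significant first): 27 A4 1C.
In little-endian order the low byte comes first in memory.
So at ascending addresses the bytes are 1C A4 27.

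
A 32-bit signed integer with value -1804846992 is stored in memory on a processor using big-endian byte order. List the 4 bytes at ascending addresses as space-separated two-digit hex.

Two's complement of -1804846992 in 32 bits: 1804846992 = 0x6B93C790; invert → 0x946C386F; add 1 → 0x946C3870.
Split into bytes (most-significant first): 94 6C 38 70.
Big-endian stores the most-significant byte at the lowest address.
So the memory order matches the most-significant-first order: 94 6C 38 70.

94 6C 38 70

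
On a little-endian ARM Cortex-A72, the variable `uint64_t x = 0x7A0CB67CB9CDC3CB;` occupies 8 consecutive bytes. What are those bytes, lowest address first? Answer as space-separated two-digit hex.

Split into bytes (most-significant first): 7A 0C B6 7C B9 CD C3 CB.
In little-endian order the low byte comes first in memory.
So at ascending addresses the bytes are CB C3 CD B9 7C B6 0C 7A.

CB C3 CD B9 7C B6 0C 7A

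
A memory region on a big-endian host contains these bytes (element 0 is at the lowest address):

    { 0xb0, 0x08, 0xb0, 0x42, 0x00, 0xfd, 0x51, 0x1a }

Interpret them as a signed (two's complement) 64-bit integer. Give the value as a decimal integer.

-5762161925689618150

Big-endian: lowest address holds the most-significant byte.
The bytes are already most-significant first: 0xB008B04200FD511A.
Top bit is set, so as a signed 64-bit value this is 0xB008B04200FD511A − 2^64 = -5762161925689618150.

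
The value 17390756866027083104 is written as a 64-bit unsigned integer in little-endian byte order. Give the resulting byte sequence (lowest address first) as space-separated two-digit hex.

60 D5 BA BE 3A 61 58 F1

17390756866027083104 in hexadecimal, padded to 64 bits, is 0xF158613ABEBAD560.
Split into bytes (most-significant first): F1 58 61 3A BE BA D5 60.
In little-endian order the low byte comes first in memory.
So at ascending addresses the bytes are 60 D5 BA BE 3A 61 58 F1.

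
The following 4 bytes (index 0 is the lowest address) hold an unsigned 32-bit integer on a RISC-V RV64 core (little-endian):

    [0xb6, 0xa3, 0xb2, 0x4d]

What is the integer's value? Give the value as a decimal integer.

In little-endian order the low byte comes first in memory.
Reassemble most-significant byte first: 4D B2 A3 B6 → 0x4DB2A3B6.
0x4DB2A3B6 = 1303552950.

1303552950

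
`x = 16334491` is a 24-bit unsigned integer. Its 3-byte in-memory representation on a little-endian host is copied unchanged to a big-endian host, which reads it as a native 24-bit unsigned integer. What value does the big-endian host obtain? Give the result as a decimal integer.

16334491 in 24-bit hexadecimal is 0xF93E9B.
Stored little-endian, the bytes at ascending addresses are 9B 3E F9.
Read back as big-endian, the last byte is least significant, giving 0x9B3EF9.
0x9B3EF9 = 10174201.

10174201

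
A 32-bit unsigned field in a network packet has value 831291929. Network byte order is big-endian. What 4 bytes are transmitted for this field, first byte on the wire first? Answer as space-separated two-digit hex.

31 8C 82 19

831291929 in hexadecimal, padded to 32 bits, is 0x318C8219.
Split into bytes (most-significant first): 31 8C 82 19.
Big-endian stores the most-significant byte at the lowest address.
So the memory order matches the most-significant-first order: 31 8C 82 19.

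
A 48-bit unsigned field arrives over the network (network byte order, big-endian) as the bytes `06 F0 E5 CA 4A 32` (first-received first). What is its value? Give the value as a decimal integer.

7631717157426

Big-endian stores the most-significant byte at the lowest address.
The bytes are already most-significant first: 0x06F0E5CA4A32.
0x06F0E5CA4A32 = 7631717157426.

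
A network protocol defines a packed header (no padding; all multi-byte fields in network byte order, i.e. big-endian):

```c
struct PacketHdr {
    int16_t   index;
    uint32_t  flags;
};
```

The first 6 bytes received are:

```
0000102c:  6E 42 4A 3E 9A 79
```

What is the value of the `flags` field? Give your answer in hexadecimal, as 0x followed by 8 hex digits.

`flags` follows `index` (2 bytes), so it starts at byte offset 2 and occupies 4 bytes.
Bytes at offsets 2..5: 4A 3E 9A 79.
Big-endian: lowest address holds the most-significant byte.
The bytes are already most-significant first: 0x4A3E9A79.

0x4A3E9A79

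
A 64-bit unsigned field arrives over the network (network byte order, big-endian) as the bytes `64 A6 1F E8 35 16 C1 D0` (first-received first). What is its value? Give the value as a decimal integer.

7252519332110320080

In big-endian order the high byte comes first in memory.
The bytes are already most-significant first: 0x64A61FE83516C1D0.
0x64A61FE83516C1D0 = 7252519332110320080.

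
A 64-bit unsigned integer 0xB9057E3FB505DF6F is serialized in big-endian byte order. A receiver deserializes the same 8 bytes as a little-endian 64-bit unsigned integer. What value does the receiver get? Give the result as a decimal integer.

Stored big-endian, the bytes at ascending addresses are B9 05 7E 3F B5 05 DF 6F.
Read back as little-endian, the first byte is least significant, giving 0x6FDF05B53F7E05B9.
0x6FDF05B53F7E05B9 = 8061168134028920249.

8061168134028920249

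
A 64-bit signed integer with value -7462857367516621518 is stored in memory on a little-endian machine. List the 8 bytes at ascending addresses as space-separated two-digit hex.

32 D5 C3 9F C3 9A 6E 98

Two's complement of -7462857367516621518 in 64 bits: 7462857367516621518 = 0x6791653C603C2ACE; invert → 0x986E9AC39FC3D531; add 1 → 0x986E9AC39FC3D532.
Split into bytes (most-significant first): 98 6E 9A C3 9F C3 D5 32.
Little-endian stores the least-significant byte at the lowest address.
So at ascending addresses the bytes are 32 D5 C3 9F C3 9A 6E 98.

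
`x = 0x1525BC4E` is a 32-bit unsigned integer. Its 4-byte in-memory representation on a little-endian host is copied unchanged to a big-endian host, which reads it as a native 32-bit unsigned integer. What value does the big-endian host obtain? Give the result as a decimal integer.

1320953109

Stored little-endian, the bytes at ascending addresses are 4E BC 25 15.
Read back as big-endian, the last byte is least significant, giving 0x4EBC2515.
0x4EBC2515 = 1320953109.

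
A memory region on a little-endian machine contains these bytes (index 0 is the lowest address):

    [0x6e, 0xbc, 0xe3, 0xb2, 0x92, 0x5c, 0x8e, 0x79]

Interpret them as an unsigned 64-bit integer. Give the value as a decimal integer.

8759040110418443374

Little-endian: lowest address holds the least-significant byte.
Reassemble most-significant byte first: 79 8E 5C 92 B2 E3 BC 6E → 0x798E5C92B2E3BC6E.
0x798E5C92B2E3BC6E = 8759040110418443374.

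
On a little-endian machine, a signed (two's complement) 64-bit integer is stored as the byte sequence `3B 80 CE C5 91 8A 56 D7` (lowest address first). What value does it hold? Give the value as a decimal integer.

In little-endian order the low byte comes first in memory.
Reassemble most-significant byte first: D7 56 8A 91 C5 CE 80 3B → 0xD7568A91C5CE803B.
Top bit is set, so as a signed 64-bit value this is 0xD7568A91C5CE803B − 2^64 = -2930002148864393157.

-2930002148864393157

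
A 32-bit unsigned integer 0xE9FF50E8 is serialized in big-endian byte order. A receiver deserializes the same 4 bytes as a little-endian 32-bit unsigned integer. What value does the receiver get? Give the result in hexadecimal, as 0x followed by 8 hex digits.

Stored big-endian, the bytes at ascending addresses are E9 FF 50 E8.
Read back as little-endian, the first byte is least significant, giving 0xE850FFE9.

0xE850FFE9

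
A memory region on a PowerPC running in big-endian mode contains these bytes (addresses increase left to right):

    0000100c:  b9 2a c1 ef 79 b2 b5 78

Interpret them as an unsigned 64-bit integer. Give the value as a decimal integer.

13342690080321615224

In big-endian order the high byte comes first in memory.
The bytes are already most-significant first: 0xB92AC1EF79B2B578.
0xB92AC1EF79B2B578 = 13342690080321615224.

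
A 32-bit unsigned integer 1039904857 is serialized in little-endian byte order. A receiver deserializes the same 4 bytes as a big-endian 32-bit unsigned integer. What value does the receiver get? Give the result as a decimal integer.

1039904857 in 32-bit hexadecimal is 0x3DFBB059.
Stored little-endian, the bytes at ascending addresses are 59 B0 FB 3D.
Read back as big-endian, the last byte is least significant, giving 0x59B0FB3D.
0x59B0FB3D = 1504770877.

1504770877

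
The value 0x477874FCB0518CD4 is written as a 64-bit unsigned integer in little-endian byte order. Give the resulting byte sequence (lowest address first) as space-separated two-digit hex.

D4 8C 51 B0 FC 74 78 47

Split into bytes (most-significant first): 47 78 74 FC B0 51 8C D4.
Little-endian: lowest address holds the least-significant byte.
So at ascending addresses the bytes are D4 8C 51 B0 FC 74 78 47.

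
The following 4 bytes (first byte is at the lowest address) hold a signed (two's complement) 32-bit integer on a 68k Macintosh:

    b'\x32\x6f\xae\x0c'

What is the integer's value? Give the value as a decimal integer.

846179852

Big-endian stores the most-significant byte at the lowest address.
The bytes are already most-significant first: 0x326FAE0C.
0x326FAE0C = 846179852.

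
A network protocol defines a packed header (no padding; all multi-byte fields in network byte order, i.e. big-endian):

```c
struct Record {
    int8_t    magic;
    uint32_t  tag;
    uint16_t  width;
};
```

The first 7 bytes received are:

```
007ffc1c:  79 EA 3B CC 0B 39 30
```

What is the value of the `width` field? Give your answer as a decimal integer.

`width` follows `magic` (1 B), `tag` (4 B), so it starts at offset 1 + 4 = 5 and occupies 2 bytes.
Bytes at offsets 5..6: 39 30.
In big-endian order the high byte comes first in memory.
The bytes are already most-significant first: 0x3930.
0x3930 = 14640.

14640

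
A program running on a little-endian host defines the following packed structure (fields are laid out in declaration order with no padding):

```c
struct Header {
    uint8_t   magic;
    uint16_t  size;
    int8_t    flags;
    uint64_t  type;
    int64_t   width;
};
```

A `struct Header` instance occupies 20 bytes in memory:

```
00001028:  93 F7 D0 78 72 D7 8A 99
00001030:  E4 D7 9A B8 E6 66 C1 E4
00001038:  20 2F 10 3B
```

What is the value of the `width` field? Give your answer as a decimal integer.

4255953466188457702

`width` follows `magic` (1 B), `size` (2 B), `flags` (1 B), `type` (8 B), so it starts at offset 1 + 2 + 1 + 8 = 12 and occupies 8 bytes.
Bytes at offsets 12..19: E6 66 C1 E4 20 2F 10 3B.
Little-endian: lowest address holds the least-significant byte.
Reassemble most-significant byte first: 3B 10 2F 20 E4 C1 66 E6 → 0x3B102F20E4C166E6.
0x3B102F20E4C166E6 = 4255953466188457702.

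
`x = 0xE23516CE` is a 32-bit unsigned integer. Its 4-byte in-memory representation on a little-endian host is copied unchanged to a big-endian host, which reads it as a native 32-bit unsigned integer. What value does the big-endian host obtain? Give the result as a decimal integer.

Stored little-endian, the bytes at ascending addresses are CE 16 35 E2.
Read back as big-endian, the last byte is least significant, giving 0xCE1635E2.
0xCE1635E2 = 3457562082.

3457562082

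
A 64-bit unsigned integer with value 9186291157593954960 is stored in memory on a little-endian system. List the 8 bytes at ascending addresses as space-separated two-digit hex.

9186291157593954960 in hexadecimal, padded to 64 bits, is 0x7F7C432303B31A90.
Split into bytes (most-significant first): 7F 7C 43 23 03 B3 1A 90.
Little-endian stores the least-significant byte at the lowest address.
So at ascending addresses the bytes are 90 1A B3 03 23 43 7C 7F.

90 1A B3 03 23 43 7C 7F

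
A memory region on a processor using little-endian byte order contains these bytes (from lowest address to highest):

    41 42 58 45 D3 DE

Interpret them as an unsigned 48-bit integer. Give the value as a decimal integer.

244998982877761

In little-endian order the low byte comes first in memory.
Reassemble most-significant byte first: DE D3 45 58 42 41 → 0xDED345584241.
0xDED345584241 = 244998982877761.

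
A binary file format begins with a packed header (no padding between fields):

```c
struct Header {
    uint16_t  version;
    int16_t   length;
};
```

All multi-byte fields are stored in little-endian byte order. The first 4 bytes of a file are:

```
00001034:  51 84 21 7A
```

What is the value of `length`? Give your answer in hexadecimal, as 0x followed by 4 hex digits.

`length` follows `version` (2 bytes), so it starts at byte offset 2 and occupies 2 bytes.
Bytes at offsets 2..3: 21 7A.
Little-endian stores the least-significant byte at the lowest address.
Reassemble most-significant byte first: 7A 21 → 0x7A21.

0x7A21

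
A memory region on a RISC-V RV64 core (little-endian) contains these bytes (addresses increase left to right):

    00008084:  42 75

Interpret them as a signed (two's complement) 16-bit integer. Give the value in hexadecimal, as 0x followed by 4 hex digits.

0x7542

In little-endian order the low byte comes first in memory.
Reassemble most-significant byte first: 75 42 → 0x7542.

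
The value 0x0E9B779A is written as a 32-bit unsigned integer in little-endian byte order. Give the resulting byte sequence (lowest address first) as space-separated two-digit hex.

9A 77 9B 0E

Split into bytes (most-significant first): 0E 9B 77 9A.
In little-endian order the low byte comes first in memory.
So at ascending addresses the bytes are 9A 77 9B 0E.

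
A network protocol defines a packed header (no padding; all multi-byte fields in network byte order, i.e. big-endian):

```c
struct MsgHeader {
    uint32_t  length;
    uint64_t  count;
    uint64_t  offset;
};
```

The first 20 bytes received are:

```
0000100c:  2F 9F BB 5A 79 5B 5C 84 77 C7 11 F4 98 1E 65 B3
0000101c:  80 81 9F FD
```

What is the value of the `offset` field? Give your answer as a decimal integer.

`offset` follows `length` (4 B), `count` (8 B), so it starts at offset 4 + 8 = 12 and occupies 8 bytes.
Bytes at offsets 12..19: 98 1E 65 B3 80 81 9F FD.
Big-endian stores the most-significant byte at the lowest address.
The bytes are already most-significant first: 0x981E65B380819FFD.
0x981E65B380819FFD = 10961310364695896061.

10961310364695896061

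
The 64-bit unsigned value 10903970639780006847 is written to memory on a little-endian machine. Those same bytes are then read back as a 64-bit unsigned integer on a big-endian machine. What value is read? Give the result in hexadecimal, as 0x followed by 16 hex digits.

0xBF4B607186AF5297

10903970639780006847 in 64-bit hexadecimal is 0x9752AF8671604BBF.
Stored little-endian, the bytes at ascending addresses are BF 4B 60 71 86 AF 52 97.
Read back as big-endian, the last byte is least significant, giving 0xBF4B607186AF5297.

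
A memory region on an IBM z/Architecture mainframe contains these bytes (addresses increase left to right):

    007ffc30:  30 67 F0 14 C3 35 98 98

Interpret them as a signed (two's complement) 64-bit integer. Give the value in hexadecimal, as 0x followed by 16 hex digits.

0x3067F014C3359898

Big-endian: lowest address holds the most-significant byte.
The bytes are already most-significant first: 0x3067F014C3359898.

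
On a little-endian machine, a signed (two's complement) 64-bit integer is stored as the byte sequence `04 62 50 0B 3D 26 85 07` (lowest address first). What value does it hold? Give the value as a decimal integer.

541881373792690692

Little-endian: lowest address holds the least-significant byte.
Reassemble most-significant byte first: 07 85 26 3D 0B 50 62 04 → 0x0785263D0B506204.
0x0785263D0B506204 = 541881373792690692.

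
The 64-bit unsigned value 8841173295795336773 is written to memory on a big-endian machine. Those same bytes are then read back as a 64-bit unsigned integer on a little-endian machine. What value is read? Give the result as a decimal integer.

5041370890230084218

8841173295795336773 in 64-bit hexadecimal is 0x7AB228451D8CF645.
Stored big-endian, the bytes at ascending addresses are 7A B2 28 45 1D 8C F6 45.
Read back as little-endian, the first byte is least significant, giving 0x45F68C1D4528B27A.
0x45F68C1D4528B27A = 5041370890230084218.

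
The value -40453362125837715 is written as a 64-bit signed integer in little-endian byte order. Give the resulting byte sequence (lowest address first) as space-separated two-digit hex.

6D EA 84 A8 E1 47 70 FF

Two's complement of -40453362125837715 in 64 bits: 40453362125837715 = 0x008FB81E577B1593; invert → 0xFF7047E1A884EA6C; add 1 → 0xFF7047E1A884EA6D.
Split into bytes (most-significant first): FF 70 47 E1 A8 84 EA 6D.
In little-endian order the low byte comes first in memory.
So at ascending addresses the bytes are 6D EA 84 A8 E1 47 70 FF.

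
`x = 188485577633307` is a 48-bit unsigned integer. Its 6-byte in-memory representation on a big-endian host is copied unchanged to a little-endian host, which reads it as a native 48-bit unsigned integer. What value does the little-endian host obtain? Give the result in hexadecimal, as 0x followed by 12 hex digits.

188485577633307 in 48-bit hexadecimal is 0xAB6D37E66E1B.
Stored big-endian, the bytes at ascending addresses are AB 6D 37 E6 6E 1B.
Read back as little-endian, the first byte is least significant, giving 0x1B6EE6376DAB.

0x1B6EE6376DAB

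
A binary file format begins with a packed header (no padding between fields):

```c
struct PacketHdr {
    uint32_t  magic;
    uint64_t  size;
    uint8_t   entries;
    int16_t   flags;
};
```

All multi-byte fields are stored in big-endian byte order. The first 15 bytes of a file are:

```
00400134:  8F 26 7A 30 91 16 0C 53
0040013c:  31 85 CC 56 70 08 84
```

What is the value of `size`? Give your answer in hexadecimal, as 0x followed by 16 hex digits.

`size` follows `magic` (4 bytes), so it starts at byte offset 4 and occupies 8 bytes.
Bytes at offsets 4..11: 91 16 0C 53 31 85 CC 56.
Big-endian stores the most-significant byte at the lowest address.
The bytes are already most-significant first: 0x91160C533185CC56.

0x91160C533185CC56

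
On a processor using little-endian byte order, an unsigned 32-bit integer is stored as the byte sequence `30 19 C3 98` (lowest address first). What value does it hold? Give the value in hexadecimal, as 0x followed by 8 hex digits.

Little-endian: lowest address holds the least-significant byte.
Reassemble most-significant byte first: 98 C3 19 30 → 0x98C31930.

0x98C31930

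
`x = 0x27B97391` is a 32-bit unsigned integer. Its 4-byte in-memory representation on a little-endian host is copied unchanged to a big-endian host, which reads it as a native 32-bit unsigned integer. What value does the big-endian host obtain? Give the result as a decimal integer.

2440280359

Stored little-endian, the bytes at ascending addresses are 91 73 B9 27.
Read back as big-endian, the last byte is least significant, giving 0x9173B927.
0x9173B927 = 2440280359.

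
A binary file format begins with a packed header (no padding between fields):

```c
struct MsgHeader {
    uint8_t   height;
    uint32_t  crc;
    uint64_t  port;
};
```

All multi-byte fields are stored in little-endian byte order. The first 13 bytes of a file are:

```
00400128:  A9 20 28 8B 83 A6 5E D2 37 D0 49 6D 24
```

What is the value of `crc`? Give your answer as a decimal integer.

2206935072

`crc` follows `height` (1 byte), so it starts at byte offset 1 and occupies 4 bytes.
Bytes at offsets 1..4: 20 28 8B 83.
In little-endian order the low byte comes first in memory.
Reassemble most-significant byte first: 83 8B 28 20 → 0x838B2820.
0x838B2820 = 2206935072.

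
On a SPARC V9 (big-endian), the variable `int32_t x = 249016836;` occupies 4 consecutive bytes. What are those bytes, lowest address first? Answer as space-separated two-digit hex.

249016836 in hexadecimal, padded to 32 bits, is 0x0ED7B204.
Split into bytes (most-significant first): 0E D7 B2 04.
Big-endian stores the most-significant byte at the lowest address.
So the memory order matches the most-significant-first order: 0E D7 B2 04.

0E D7 B2 04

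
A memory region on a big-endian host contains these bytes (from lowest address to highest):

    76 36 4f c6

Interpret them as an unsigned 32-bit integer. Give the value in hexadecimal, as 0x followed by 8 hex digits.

0x76364FC6

Big-endian stores the most-significant byte at the lowest address.
The bytes are already most-significant first: 0x76364FC6.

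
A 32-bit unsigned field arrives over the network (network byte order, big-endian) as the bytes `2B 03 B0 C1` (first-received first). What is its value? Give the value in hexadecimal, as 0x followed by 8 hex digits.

In big-endian order the high byte comes first in memory.
The bytes are already most-significant first: 0x2B03B0C1.

0x2B03B0C1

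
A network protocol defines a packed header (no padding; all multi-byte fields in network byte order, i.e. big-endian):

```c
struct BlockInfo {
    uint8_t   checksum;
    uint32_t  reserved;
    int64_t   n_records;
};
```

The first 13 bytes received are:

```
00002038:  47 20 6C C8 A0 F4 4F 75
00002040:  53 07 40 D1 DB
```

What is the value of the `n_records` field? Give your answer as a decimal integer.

`n_records` follows `checksum` (1 B), `reserved` (4 B), so it starts at offset 1 + 4 = 5 and occupies 8 bytes.
Bytes at offsets 5..12: F4 4F 75 53 07 40 D1 DB.
Big-endian: lowest address holds the most-significant byte.
The bytes are already most-significant first: 0xF44F75530740D1DB.
Top bit is set, so as a signed 64-bit value this is 0xF44F75530740D1DB − 2^64 = -842325605830569509.

-842325605830569509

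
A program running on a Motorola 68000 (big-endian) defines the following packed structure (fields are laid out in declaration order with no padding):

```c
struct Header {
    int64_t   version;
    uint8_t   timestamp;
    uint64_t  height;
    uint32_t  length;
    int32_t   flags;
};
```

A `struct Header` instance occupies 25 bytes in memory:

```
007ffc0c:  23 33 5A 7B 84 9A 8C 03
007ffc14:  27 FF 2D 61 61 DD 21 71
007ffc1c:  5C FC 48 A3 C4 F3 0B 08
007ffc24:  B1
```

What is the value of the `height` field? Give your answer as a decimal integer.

18387459926573281628

`height` follows `version` (8 B), `timestamp` (1 B), so it starts at offset 8 + 1 = 9 and occupies 8 bytes.
Bytes at offsets 9..16: FF 2D 61 61 DD 21 71 5C.
Big-endian: lowest address holds the most-significant byte.
The bytes are already most-significant first: 0xFF2D6161DD21715C.
0xFF2D6161DD21715C = 18387459926573281628.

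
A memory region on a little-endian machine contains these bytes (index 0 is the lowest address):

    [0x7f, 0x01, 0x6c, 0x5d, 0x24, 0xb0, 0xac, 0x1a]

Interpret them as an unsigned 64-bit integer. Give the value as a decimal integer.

Little-endian stores the least-significant byte at the lowest address.
Reassemble most-significant byte first: 1A AC B0 24 5D 6C 01 7F → 0x1AACB0245D6C017F.
0x1AACB0245D6C017F = 1922104811213029759.

1922104811213029759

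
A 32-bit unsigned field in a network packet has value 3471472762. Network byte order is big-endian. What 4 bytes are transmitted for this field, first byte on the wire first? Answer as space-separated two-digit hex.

3471472762 in hexadecimal, padded to 32 bits, is 0xCEEA787A.
Split into bytes (most-significant first): CE EA 78 7A.
Big-endian: lowest address holds the most-significant byte.
So the memory order matches the most-significant-first order: CE EA 78 7A.

CE EA 78 7A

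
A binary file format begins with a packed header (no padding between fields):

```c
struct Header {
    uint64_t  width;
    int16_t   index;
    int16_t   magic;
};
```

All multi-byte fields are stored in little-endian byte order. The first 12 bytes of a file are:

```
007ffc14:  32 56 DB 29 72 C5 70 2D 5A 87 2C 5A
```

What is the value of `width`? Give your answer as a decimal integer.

`width` is the first field, at byte offset 0, occupying 8 bytes.
Bytes at offsets 0..7: 32 56 DB 29 72 C5 70 2D.
Little-endian stores the least-significant byte at the lowest address.
Reassemble most-significant byte first: 2D 70 C5 72 29 DB 56 32 → 0x2D70C57229DB5632.
0x2D70C57229DB5632 = 3274334023217534514.

3274334023217534514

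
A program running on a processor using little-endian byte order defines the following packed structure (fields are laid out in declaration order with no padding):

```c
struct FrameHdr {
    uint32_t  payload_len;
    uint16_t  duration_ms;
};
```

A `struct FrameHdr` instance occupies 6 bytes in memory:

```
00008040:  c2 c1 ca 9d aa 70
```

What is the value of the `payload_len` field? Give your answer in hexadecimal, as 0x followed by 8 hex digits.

0x9DCAC1C2

`payload_len` is the first field, at byte offset 0, occupying 4 bytes.
Bytes at offsets 0..3: C2 C1 CA 9D.
In little-endian order the low byte comes first in memory.
Reassemble most-significant byte first: 9D CA C1 C2 → 0x9DCAC1C2.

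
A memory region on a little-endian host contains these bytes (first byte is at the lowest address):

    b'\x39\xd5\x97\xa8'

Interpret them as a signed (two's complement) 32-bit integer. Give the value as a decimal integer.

Little-endian stores the least-significant byte at the lowest address.
Reassemble most-significant byte first: A8 97 D5 39 → 0xA897D539.
Top bit is set, so as a signed 32-bit value this is 0xA897D539 − 2^32 = -1466444487.

-1466444487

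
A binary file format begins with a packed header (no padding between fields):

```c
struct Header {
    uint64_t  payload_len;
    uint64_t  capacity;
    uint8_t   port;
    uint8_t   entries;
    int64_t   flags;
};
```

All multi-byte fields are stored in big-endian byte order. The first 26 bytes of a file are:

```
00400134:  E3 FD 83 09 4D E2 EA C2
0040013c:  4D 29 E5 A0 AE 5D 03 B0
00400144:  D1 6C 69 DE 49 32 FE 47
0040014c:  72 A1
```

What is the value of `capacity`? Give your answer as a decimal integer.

`capacity` follows `payload_len` (8 bytes), so it starts at byte offset 8 and occupies 8 bytes.
Bytes at offsets 8..15: 4D 29 E5 A0 AE 5D 03 B0.
In big-endian order the high byte comes first in memory.
The bytes are already most-significant first: 0x4D29E5A0AE5D03B0.
0x4D29E5A0AE5D03B0 = 5560227693248447408.

5560227693248447408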